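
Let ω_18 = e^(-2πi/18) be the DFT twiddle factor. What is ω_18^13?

ω_18^13 = e^(-2πi·13/18)
= cos(-2π·13/18) + i·sin(-2π·13/18)
= cos(-26π/18) + i·sin(-26π/18)

ω_18^13 = cos(-26π/18) + i·sin(-26π/18) = -0.1736+0.9848i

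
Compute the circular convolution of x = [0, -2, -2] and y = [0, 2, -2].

(x ⊛ y)[n] = Σ(m=0 to 2) x[m] · y[(n-m) mod 3]

Computing each output sample:
(x ⊛ y)[0] = 0
(x ⊛ y)[1] = 4
(x ⊛ y)[2] = -4

x ⊛ y = [0, 4, -4]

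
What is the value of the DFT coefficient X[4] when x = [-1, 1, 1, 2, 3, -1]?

X[4] = Σ(n=0 to 5) x[n] · ω_6^(4n) where ω_6 = e^(-2πi/6)
= (-1)·ω_6^0 + (1)·ω_6^4 + (1)·ω_6^8 + (2)·ω_6^12 + (3)·ω_6^16 + (-1)·ω_6^20

X[4] = -1.0000+3.4641i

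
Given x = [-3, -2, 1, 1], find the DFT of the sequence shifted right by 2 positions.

Time shift by 2: X_shifted[k] = ω_4^(2k) · X[k]
Shifted x = [1, 1, -3, -2]

DFT(x[n-2]) = [-3, 4-3i, -1, 4+3i]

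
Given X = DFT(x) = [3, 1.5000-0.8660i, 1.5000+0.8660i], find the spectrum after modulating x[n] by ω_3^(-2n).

Modulation property: DFT(ω_3^(-2n)·x[n]) = X[(k-2) mod 3], so circularly shift X by 2 positions.

X[k-2] = [1.5000-0.8660i, 1.5000+0.8660i, 3]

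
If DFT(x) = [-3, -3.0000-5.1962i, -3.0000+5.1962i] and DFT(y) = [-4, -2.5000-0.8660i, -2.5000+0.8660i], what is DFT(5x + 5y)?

By linearity: DFT(5x + 5y) = 5·DFT(x) + 5·DFT(y)
= 5·[-3, -3.0000-5.1962i, -3.0000+5.1962i] + 5·[-4, -2.5000-0.8660i, -2.5000+0.8660i]

Computing element-wise:
Z[0] = 5·(-3) + 5·(-4) = -35
Z[1] = 5·(-3.0000-5.1962i) + 5·(-2.5000-0.8660i) = -27.5000-30.3110i
Z[2] = 5·(-3.0000+5.1962i) + 5·(-2.5000+0.8660i) = -27.5000+30.3110i

DFT(5x + 5y) = 5·X + 5·Y = [-35, -27.5000-30.3110i, -27.5000+30.3110i]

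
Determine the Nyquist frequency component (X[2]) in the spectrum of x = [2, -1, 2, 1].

X[2] = Σ(n=0 to 3) x[n] · ω_4^(2n) where ω_4 = e^(-2πi/4)
= (2)·ω_4^0 + (-1)·ω_4^2 + (2)·ω_4^4 + (1)·ω_4^6

X[2] = 4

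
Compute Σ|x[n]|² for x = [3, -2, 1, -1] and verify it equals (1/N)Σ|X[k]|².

Time domain:
Σ|x[n]|² = |3|² + |-2|² + |1|² + |-1|² = 15.0000

Frequency domain:
(1/4)Σ|X[k]|² = (1/4)(|1|² + |2+1i|² + |7|² + |2-1i|²) = (1/4)·60.0000 = 15.0000

Both sides agree, confirming Parseval's theorem.

Σ|x[n]|² = (1/N)Σ|X[k]|² = 15.0000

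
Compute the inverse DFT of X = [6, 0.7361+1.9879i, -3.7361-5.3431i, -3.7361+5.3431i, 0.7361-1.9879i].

x[n] = (1/5) Σ(k=0 to 4) X[k] · e^(2πikn/5)

Computing each x[n]:
x[0] = 0
x[1] = 3
x[2] = -2
x[3] = 3
x[4] = 2

x = [0, 3, -2, 3, 2]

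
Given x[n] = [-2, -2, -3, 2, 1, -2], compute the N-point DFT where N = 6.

X[k] = Σ(n=0 to 5) x[n] · ω_6^(nk)
where ω_6 = e^(-2πi/6)

Computing each X[k]:
X[0] = -6
X[1] = -5.0000+3.4641i
X[2] = 3.0000-3.4641i
X[3] = -2
X[4] = 3.0000+3.4641i
X[5] = -5.0000-3.4641i

X = [-6, -5.0000+3.4641i, 3.0000-3.4641i, -2, 3.0000+3.4641i, -5.0000-3.4641i]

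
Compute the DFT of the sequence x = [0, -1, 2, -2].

X[k] = Σ(n=0 to 3) x[n] · ω_4^(nk)
where ω_4 = e^(-2πi/4)

Computing each X[k]:
X[0] = -1
X[1] = -2-1i
X[2] = 5
X[3] = -2+1i

X = [-1, -2-1i, 5, -2+1i]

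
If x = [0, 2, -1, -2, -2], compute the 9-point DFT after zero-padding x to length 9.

Original 5-point DFT: [-3, 2.4271-4.3920i, -0.9271-1.4001i, -0.9271+1.4001i, 2.4271+4.3920i]
Zero-padded 9-point DFT provides frequency interpolation.

DFT_9([x, 0, ...]) = [-3, 4.2378+2.1153i, 0.7549-4.6452i, -1.5000-0.8660i, -1.9927-1.5644i, -1.9927+1.5644i, -1.5000+0.8660i, 0.7549+4.6452i, 4.2378-2.1153i]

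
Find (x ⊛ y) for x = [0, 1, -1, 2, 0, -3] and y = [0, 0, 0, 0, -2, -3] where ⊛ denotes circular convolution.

(x ⊛ y)[n] = Σ(m=0 to 5) x[m] · y[(n-m) mod 6]

Computing each output sample:
(x ⊛ y)[0] = -1
(x ⊛ y)[1] = -1
(x ⊛ y)[2] = -6
(x ⊛ y)[3] = 6
(x ⊛ y)[4] = 9
(x ⊛ y)[5] = -2

x ⊛ y = [-1, -1, -6, 6, 9, -2]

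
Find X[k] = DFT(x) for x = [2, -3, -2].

X[k] = Σ(n=0 to 2) x[n] · ω_3^(nk)
where ω_3 = e^(-2πi/3)

Computing each X[k]:
X[0] = -3
X[1] = 4.5000+0.8660i
X[2] = 4.5000-0.8660i

X = [-3, 4.5000+0.8660i, 4.5000-0.8660i]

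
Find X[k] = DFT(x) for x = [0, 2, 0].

X[k] = Σ(n=0 to 2) x[n] · ω_3^(nk)
where ω_3 = e^(-2πi/3)

Computing each X[k]:
X[0] = 2
X[1] = -1.0000-1.7321i
X[2] = -1.0000+1.7321i

X = [2, -1.0000-1.7321i, -1.0000+1.7321i]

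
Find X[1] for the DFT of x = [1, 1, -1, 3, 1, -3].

X[1] = Σ(n=0 to 5) x[n] · ω_6^(1n) where ω_6 = e^(-2πi/6)
= (1)·ω_6^0 + (1)·ω_6^1 + (-1)·ω_6^2 + (3)·ω_6^3 + (1)·ω_6^4 + (-3)·ω_6^5

X[1] = -3.0000-1.7321i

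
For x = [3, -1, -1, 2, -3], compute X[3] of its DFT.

X[3] = Σ(n=0 to 4) x[n] · ω_5^(3n) where ω_5 = e^(-2πi/5)
= (3)·ω_5^0 + (-1)·ω_5^3 + (-1)·ω_5^6 + (2)·ω_5^9 + (-3)·ω_5^12

X[3] = 6.5451+4.0287i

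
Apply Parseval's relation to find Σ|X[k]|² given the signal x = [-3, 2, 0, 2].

Parseval: Σ|x[n]|² = (1/N)Σ|X[k]|², so Σ|X[k]|² = N·Σ|x[n]|² = 4·17.0000

Σ|X[k]|² = N·Σ|x[n]|² = 4·17.0000 = 68.0000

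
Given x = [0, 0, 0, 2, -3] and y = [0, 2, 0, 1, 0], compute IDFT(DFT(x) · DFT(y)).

(x ⊛ y)[n] = Σ(m=0 to 4) x[m] · y[(n-m) mod 5]

Computing each output sample:
(x ⊛ y)[0] = -6
(x ⊛ y)[1] = 2
(x ⊛ y)[2] = -3
(x ⊛ y)[3] = 0
(x ⊛ y)[4] = 4

x ⊛ y = [-6, 2, -3, 0, 4]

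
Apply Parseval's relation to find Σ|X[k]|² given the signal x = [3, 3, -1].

Parseval: Σ|x[n]|² = (1/N)Σ|X[k]|², so Σ|X[k]|² = N·Σ|x[n]|² = 3·19.0000

Σ|X[k]|² = N·Σ|x[n]|² = 3·19.0000 = 57.0000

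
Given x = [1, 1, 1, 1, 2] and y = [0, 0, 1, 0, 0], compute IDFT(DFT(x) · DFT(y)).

(x ⊛ y)[n] = Σ(m=0 to 4) x[m] · y[(n-m) mod 5]

Computing each output sample:
(x ⊛ y)[0] = 1
(x ⊛ y)[1] = 2
(x ⊛ y)[2] = 1
(x ⊛ y)[3] = 1
(x ⊛ y)[4] = 1

x ⊛ y = [1, 2, 1, 1, 1]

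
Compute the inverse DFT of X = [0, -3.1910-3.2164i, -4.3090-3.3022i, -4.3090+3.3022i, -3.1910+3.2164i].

x[n] = (1/5) Σ(k=0 to 4) X[k] · e^(2πikn/5)

Computing each x[n]:
x[0] = -3
x[1] = 3
x[2] = 0
x[3] = 1
x[4] = -1

x = [-3, 3, 0, 1, -1]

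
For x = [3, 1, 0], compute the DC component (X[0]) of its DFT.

X[0] = Σ(n=0 to 2) x[n] · ω_3^0 = Σ x[n]
= (3) + (1) + (0)

X[0] = 4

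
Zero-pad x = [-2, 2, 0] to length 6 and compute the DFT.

Original 3-point DFT: [0, -3.0000-1.7321i, -3.0000+1.7321i]
Zero-padded 6-point DFT provides frequency interpolation.

DFT_6([x, 0, ...]) = [0, -1.0000-1.7321i, -3.0000-1.7321i, -4, -3.0000+1.7321i, -1.0000+1.7321i]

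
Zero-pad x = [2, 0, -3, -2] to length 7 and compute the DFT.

Original 4-point DFT: [-3, 5-2i, 1, 5+2i]
Zero-padded 7-point DFT provides frequency interpolation.

DFT_7([x, 0, ...]) = [-3, 4.4695+3.7926i, 3.4559-2.8653i, 0.5746-0.3956i, 0.5746+0.3956i, 3.4559+2.8653i, 4.4695-3.7926i]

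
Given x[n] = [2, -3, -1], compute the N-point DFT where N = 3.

X[k] = Σ(n=0 to 2) x[n] · ω_3^(nk)
where ω_3 = e^(-2πi/3)

Computing each X[k]:
X[0] = -2
X[1] = 4.0000+1.7321i
X[2] = 4.0000-1.7321i

X = [-2, 4.0000+1.7321i, 4.0000-1.7321i]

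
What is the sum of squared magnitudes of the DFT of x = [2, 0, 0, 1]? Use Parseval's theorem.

Parseval: Σ|x[n]|² = (1/N)Σ|X[k]|², so Σ|X[k]|² = N·Σ|x[n]|² = 4·5.0000

Σ|X[k]|² = N·Σ|x[n]|² = 4·5.0000 = 20.0000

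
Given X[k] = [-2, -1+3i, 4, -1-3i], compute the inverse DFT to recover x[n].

x[n] = (1/4) Σ(k=0 to 3) X[k] · e^(2πikn/4)

Computing each x[n]:
x[0] = 0
x[1] = -3
x[2] = 1
x[3] = 0

x = [0, -3, 1, 0]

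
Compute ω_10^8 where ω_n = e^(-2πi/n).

ω_10^8 = e^(-2πi·8/10)
= cos(-2π·8/10) + i·sin(-2π·8/10)
= cos(-16π/10) + i·sin(-16π/10)

ω_10^8 = cos(-16π/10) + i·sin(-16π/10) = 0.3090+0.9511i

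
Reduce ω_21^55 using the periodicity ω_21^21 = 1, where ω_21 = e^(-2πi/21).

Since ω_21^21 = 1, powers reduce modulo 21.
55 mod 21 = 13
So ω_21^55 = ω_21^13 = e^(-2πi·13/21)

ω_21^55 = ω_21^13 = -0.7331+0.6802i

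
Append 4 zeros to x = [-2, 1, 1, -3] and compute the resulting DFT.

Original 4-point DFT: [-3, -3-4i, 1, -3+4i]
Zero-padded 8-point DFT provides frequency interpolation.

DFT_8([x, 0, ...]) = [-3, 0.8284+0.4142i, -3-4i, -4.8284+2.4142i, 1, -4.8284-2.4142i, -3+4i, 0.8284-0.4142i]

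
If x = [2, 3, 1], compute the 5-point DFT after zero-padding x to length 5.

Original 3-point DFT: [6, -1.7321i, 1.7321i]
Zero-padded 5-point DFT provides frequency interpolation.

DFT_5([x, 0, ...]) = [6, 2.1180-3.4410i, -0.1180-0.8123i, -0.1180+0.8123i, 2.1180+3.4410i]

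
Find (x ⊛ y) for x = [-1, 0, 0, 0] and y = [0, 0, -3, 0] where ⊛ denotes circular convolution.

(x ⊛ y)[n] = Σ(m=0 to 3) x[m] · y[(n-m) mod 4]

Computing each output sample:
(x ⊛ y)[0] = 0
(x ⊛ y)[1] = 0
(x ⊛ y)[2] = 3
(x ⊛ y)[3] = 0

x ⊛ y = [0, 0, 3, 0]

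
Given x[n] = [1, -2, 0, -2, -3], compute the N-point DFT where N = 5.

X[k] = Σ(n=0 to 4) x[n] · ω_5^(nk)
where ω_5 = e^(-2πi/5)

Computing each X[k]:
X[0] = -6
X[1] = 1.0729-2.1266i
X[2] = 4.4271+1.3143i
X[3] = 4.4271-1.3143i
X[4] = 1.0729+2.1266i

X = [-6, 1.0729-2.1266i, 4.4271+1.3143i, 4.4271-1.3143i, 1.0729+2.1266i]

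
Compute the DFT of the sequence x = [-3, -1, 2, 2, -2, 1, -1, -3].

X[k] = Σ(n=0 to 7) x[n] · ω_8^(nk)
where ω_8 = e^(-2πi/8)

Computing each X[k]:
X[0] = -5
X[1] = -5.9497-5.1213i
X[2] = -6-1i
X[3] = 3.9497+0.8787i
X[4] = -3
X[5] = 3.9497-0.8787i
X[6] = -6+1i
X[7] = -5.9497+5.1213i

X = [-5, -5.9497-5.1213i, -6-1i, 3.9497+0.8787i, -3, 3.9497-0.8787i, -6+1i, -5.9497+5.1213i]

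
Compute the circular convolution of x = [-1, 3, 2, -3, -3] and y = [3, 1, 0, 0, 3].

(x ⊛ y)[n] = Σ(m=0 to 4) x[m] · y[(n-m) mod 5]

Computing each output sample:
(x ⊛ y)[0] = 3
(x ⊛ y)[1] = 14
(x ⊛ y)[2] = 0
(x ⊛ y)[3] = -16
(x ⊛ y)[4] = -15

x ⊛ y = [3, 14, 0, -16, -15]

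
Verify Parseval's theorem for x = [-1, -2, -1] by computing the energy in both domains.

Time domain:
Σ|x[n]|² = |-1|² + |-2|² + |-1|² = 6.0000

Frequency domain:
(1/3)Σ|X[k]|² = (1/3)(|-4|² + |0.5000+0.8660i|² + |0.5000-0.8660i|²) = (1/3)·18.0000 = 6.0000

Both sides agree, confirming Parseval's theorem.

Σ|x[n]|² = (1/N)Σ|X[k]|² = 6.0000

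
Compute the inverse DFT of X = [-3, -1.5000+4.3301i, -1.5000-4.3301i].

x[n] = (1/3) Σ(k=0 to 2) X[k] · e^(2πikn/3)

Computing each x[n]:
x[0] = -2
x[1] = -3
x[2] = 2

x = [-2, -3, 2]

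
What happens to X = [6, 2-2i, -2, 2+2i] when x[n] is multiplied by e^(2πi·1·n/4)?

Modulation property: DFT(ω_4^(-1n)·x[n]) = X[(k-1) mod 4], so circularly shift X by 1 positions.

X[k-1] = [2+2i, 6, 2-2i, -2]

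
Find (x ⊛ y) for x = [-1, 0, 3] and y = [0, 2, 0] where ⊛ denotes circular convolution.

(x ⊛ y)[n] = Σ(m=0 to 2) x[m] · y[(n-m) mod 3]

Computing each output sample:
(x ⊛ y)[0] = 6
(x ⊛ y)[1] = -2
(x ⊛ y)[2] = 0

x ⊛ y = [6, -2, 0]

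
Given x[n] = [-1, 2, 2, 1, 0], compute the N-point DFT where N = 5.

X[k] = Σ(n=0 to 4) x[n] · ω_5^(nk)
where ω_5 = e^(-2πi/5)

Computing each X[k]:
X[0] = 4
X[1] = -2.8090-2.4899i
X[2] = -1.6910-0.2245i
X[3] = -1.6910+0.2245i
X[4] = -2.8090+2.4899i

X = [4, -2.8090-2.4899i, -1.6910-0.2245i, -1.6910+0.2245i, -2.8090+2.4899i]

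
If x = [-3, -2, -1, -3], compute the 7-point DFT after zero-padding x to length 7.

Original 4-point DFT: [-9, -2-1i, 1, -2+1i]
Zero-padded 7-point DFT provides frequency interpolation.

DFT_7([x, 0, ...]) = [-9, -1.3216+3.8402i, -3.5245-0.8295i, -1.1540+3.0107i, -1.1540-3.0107i, -3.5245+0.8295i, -1.3216-3.8402i]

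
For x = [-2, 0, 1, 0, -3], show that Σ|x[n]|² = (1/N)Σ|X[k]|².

Time domain:
Σ|x[n]|² = |-2|² + |0|² + |1|² + |0|² + |-3|² = 14.0000

Frequency domain:
(1/5)Σ|X[k]|² = (1/5)(|-4|² + |-3.7361-3.4410i|² + |0.7361-0.8123i|² + |0.7361+0.8123i|² + |-3.7361+3.4410i|²) = (1/5)·70.0000 = 14.0000

Both sides agree, confirming Parseval's theorem.

Σ|x[n]|² = (1/N)Σ|X[k]|² = 14.0000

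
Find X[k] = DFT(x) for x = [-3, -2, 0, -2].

X[k] = Σ(n=0 to 3) x[n] · ω_4^(nk)
where ω_4 = e^(-2πi/4)

Computing each X[k]:
X[0] = -7
X[1] = -3
X[2] = 1
X[3] = -3

X = [-7, -3, 1, -3]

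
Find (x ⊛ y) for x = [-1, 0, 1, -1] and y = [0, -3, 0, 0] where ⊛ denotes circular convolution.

(x ⊛ y)[n] = Σ(m=0 to 3) x[m] · y[(n-m) mod 4]

Computing each output sample:
(x ⊛ y)[0] = 3
(x ⊛ y)[1] = 3
(x ⊛ y)[2] = 0
(x ⊛ y)[3] = -3

x ⊛ y = [3, 3, 0, -3]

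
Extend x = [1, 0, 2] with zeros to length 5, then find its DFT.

Original 3-point DFT: [3, 1.7321i, -1.7321i]
Zero-padded 5-point DFT provides frequency interpolation.

DFT_5([x, 0, ...]) = [3, -0.6180-1.1756i, 1.6180+1.9021i, 1.6180-1.9021i, -0.6180+1.1756i]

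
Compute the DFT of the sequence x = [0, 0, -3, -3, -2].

X[k] = Σ(n=0 to 4) x[n] · ω_5^(nk)
where ω_5 = e^(-2πi/5)

Computing each X[k]:
X[0] = -8
X[1] = 4.2361-1.9021i
X[2] = -0.2361-1.1756i
X[3] = -0.2361+1.1756i
X[4] = 4.2361+1.9021i

X = [-8, 4.2361-1.9021i, -0.2361-1.1756i, -0.2361+1.1756i, 4.2361+1.9021i]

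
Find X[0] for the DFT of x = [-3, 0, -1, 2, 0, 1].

X[0] = Σ(n=0 to 5) x[n] · ω_6^0 = Σ x[n]
= (-3) + (0) + (-1) + (2) + (0) + (1)

X[0] = -1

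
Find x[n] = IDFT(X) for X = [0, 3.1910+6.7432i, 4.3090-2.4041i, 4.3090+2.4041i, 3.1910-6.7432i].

x[n] = (1/5) Σ(k=0 to 4) X[k] · e^(2πikn/5)

Computing each x[n]:
x[0] = 3
x[1] = -3
x[2] = -3
x[3] = 2
x[4] = 1

x = [3, -3, -3, 2, 1]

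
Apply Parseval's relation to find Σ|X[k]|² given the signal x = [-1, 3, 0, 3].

Parseval: Σ|x[n]|² = (1/N)Σ|X[k]|², so Σ|X[k]|² = N·Σ|x[n]|² = 4·19.0000

Σ|X[k]|² = N·Σ|x[n]|² = 4·19.0000 = 76.0000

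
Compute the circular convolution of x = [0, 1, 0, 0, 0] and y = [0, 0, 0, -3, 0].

(x ⊛ y)[n] = Σ(m=0 to 4) x[m] · y[(n-m) mod 5]

Computing each output sample:
(x ⊛ y)[0] = 0
(x ⊛ y)[1] = 0
(x ⊛ y)[2] = 0
(x ⊛ y)[3] = 0
(x ⊛ y)[4] = -3

x ⊛ y = [0, 0, 0, 0, -3]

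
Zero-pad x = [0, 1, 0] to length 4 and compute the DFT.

Original 3-point DFT: [1, -0.5000-0.8660i, -0.5000+0.8660i]
Zero-padded 4-point DFT provides frequency interpolation.

DFT_4([x, 0, ...]) = [1, -1i, -1, 1i]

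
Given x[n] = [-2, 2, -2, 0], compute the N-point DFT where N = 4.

X[k] = Σ(n=0 to 3) x[n] · ω_4^(nk)
where ω_4 = e^(-2πi/4)

Computing each X[k]:
X[0] = -2
X[1] = -2i
X[2] = -6
X[3] = 2i

X = [-2, -2i, -6, 2i]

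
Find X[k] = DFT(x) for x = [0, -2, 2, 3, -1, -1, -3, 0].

X[k] = Σ(n=0 to 7) x[n] · ω_8^(nk)
where ω_8 = e^(-2πi/8)

Computing each X[k]:
X[0] = -2
X[1] = -1.8284-6.4142i
X[2] = 6i
X[3] = 3.8284+3.5858i
X[4] = -2
X[5] = 3.8284-3.5858i
X[6] = -6i
X[7] = -1.8284+6.4142i

X = [-2, -1.8284-6.4142i, 6i, 3.8284+3.5858i, -2, 3.8284-3.5858i, -6i, -1.8284+6.4142i]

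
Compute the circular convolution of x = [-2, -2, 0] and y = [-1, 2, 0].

(x ⊛ y)[n] = Σ(m=0 to 2) x[m] · y[(n-m) mod 3]

Computing each output sample:
(x ⊛ y)[0] = 2
(x ⊛ y)[1] = -2
(x ⊛ y)[2] = -4

x ⊛ y = [2, -2, -4]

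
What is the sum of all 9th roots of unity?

Sum of all nth roots of unity equals 0 for n > 1 (geometric series with r ≠ 1).

0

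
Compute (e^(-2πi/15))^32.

Since ω_15^15 = 1, powers reduce modulo 15.
32 mod 15 = 2
So ω_15^32 = ω_15^2 = e^(-2πi·2/15)

ω_15^32 = ω_15^2 = 0.6691-0.7431i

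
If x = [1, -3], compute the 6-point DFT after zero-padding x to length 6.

Original 2-point DFT: [-2, 4]
Zero-padded 6-point DFT provides frequency interpolation.

DFT_6([x, 0, ...]) = [-2, -0.5000+2.5981i, 2.5000+2.5981i, 4, 2.5000-2.5981i, -0.5000-2.5981i]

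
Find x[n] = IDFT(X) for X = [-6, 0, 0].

x[n] = (1/3) Σ(k=0 to 2) X[k] · e^(2πikn/3)

Computing each x[n]:
x[0] = -2
x[1] = -2
x[2] = -2

x = [-2, -2, -2]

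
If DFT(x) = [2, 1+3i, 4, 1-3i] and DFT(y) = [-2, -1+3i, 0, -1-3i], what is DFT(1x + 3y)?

By linearity: DFT(1x + 3y) = 1·DFT(x) + 3·DFT(y)
= 1·[2, 1+3i, 4, 1-3i] + 3·[-2, -1+3i, 0, -1-3i]

Computing element-wise:
Z[0] = 1·(2) + 3·(-2) = -4
Z[1] = 1·(1+3i) + 3·(-1+3i) = -2+12i
Z[2] = 1·(4) + 3·(0) = 4
Z[3] = 1·(1-3i) + 3·(-1-3i) = -2-12i

DFT(1x + 3y) = 1·X + 3·Y = [-4, -2+12i, 4, -2-12i]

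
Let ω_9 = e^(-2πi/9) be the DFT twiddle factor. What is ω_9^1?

ω_9^1 = e^(-2πi·1/9)
= cos(-2π·1/9) + i·sin(-2π·1/9)
= cos(-2π/9) + i·sin(-2π/9)

ω_9^1 = cos(-2π/9) + i·sin(-2π/9) = 0.7660-0.6428i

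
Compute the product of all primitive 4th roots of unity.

The primitive 4th roots of unity are ω_4^k for k coprime to 4: k ∈ {1, 3}
Their product equals the constant term of the cyclotomic polynomial Φ_4(x) up to sign.
For n ≥ 3, the product of all primitive nth roots of unity is 1. (For n=1 it is 1; for n=2 it is -1.)

1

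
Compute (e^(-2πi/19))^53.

Since ω_19^19 = 1, powers reduce modulo 19.
53 mod 19 = 15
So ω_19^53 = ω_19^15 = e^(-2πi·15/19)

ω_19^53 = ω_19^15 = 0.2455+0.9694i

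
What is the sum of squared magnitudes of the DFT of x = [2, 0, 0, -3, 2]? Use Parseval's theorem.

Parseval: Σ|x[n]|² = (1/N)Σ|X[k]|², so Σ|X[k]|² = N·Σ|x[n]|² = 5·17.0000

Σ|X[k]|² = N·Σ|x[n]|² = 5·17.0000 = 85.0000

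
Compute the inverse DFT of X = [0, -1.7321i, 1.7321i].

x[n] = (1/3) Σ(k=0 to 2) X[k] · e^(2πikn/3)

Computing each x[n]:
x[0] = 0
x[1] = 1
x[2] = -1

x = [0, 1, -1]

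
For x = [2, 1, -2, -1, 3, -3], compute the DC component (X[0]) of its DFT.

X[0] = Σ(n=0 to 5) x[n] · ω_6^0 = Σ x[n]
= (2) + (1) + (-2) + (-1) + (3) + (-3)

X[0] = 0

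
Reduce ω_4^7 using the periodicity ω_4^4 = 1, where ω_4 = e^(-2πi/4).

Since ω_4^4 = 1, powers reduce modulo 4.
7 mod 4 = 3
So ω_4^7 = ω_4^3 = e^(-2πi·3/4)

ω_4^7 = ω_4^3 = 1i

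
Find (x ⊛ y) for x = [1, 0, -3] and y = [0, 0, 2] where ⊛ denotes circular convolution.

(x ⊛ y)[n] = Σ(m=0 to 2) x[m] · y[(n-m) mod 3]

Computing each output sample:
(x ⊛ y)[0] = 0
(x ⊛ y)[1] = -6
(x ⊛ y)[2] = 2

x ⊛ y = [0, -6, 2]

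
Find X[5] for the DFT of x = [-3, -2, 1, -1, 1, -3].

X[5] = Σ(n=0 to 5) x[n] · ω_6^(5n) where ω_6 = e^(-2πi/6)
= (-3)·ω_6^0 + (-2)·ω_6^5 + (1)·ω_6^10 + (-1)·ω_6^15 + (1)·ω_6^20 + (-3)·ω_6^25

X[5] = -5.5000+0.8660i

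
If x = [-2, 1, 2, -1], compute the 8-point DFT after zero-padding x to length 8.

Original 4-point DFT: [0, -4-2i, 0, -4+2i]
Zero-padded 8-point DFT provides frequency interpolation.

DFT_8([x, 0, ...]) = [0, -0.5858-2.0000i, -4-2i, -3.4142+2.0000i, 0, -3.4142-2.0000i, -4+2i, -0.5858+2.0000i]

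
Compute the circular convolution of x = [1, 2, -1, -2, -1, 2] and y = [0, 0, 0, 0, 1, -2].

(x ⊛ y)[n] = Σ(m=0 to 5) x[m] · y[(n-m) mod 6]

Computing each output sample:
(x ⊛ y)[0] = -5
(x ⊛ y)[1] = 0
(x ⊛ y)[2] = 3
(x ⊛ y)[3] = 4
(x ⊛ y)[4] = -3
(x ⊛ y)[5] = 0

x ⊛ y = [-5, 0, 3, 4, -3, 0]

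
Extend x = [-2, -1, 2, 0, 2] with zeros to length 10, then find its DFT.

Original 5-point DFT: [1, -3.3090+1.6776i, -2.1910+3.6655i, -2.1910-3.6655i, -3.3090-1.6776i]
Zero-padded 10-point DFT provides frequency interpolation.

DFT_10([x, 0, ...]) = [1, -3.8090-2.4899i, -3.3090+1.6776i, -2.6910+0.2245i, -2.1910+3.6655i, 3, -2.1910-3.6655i, -2.6910-0.2245i, -3.3090-1.6776i, -3.8090+2.4899i]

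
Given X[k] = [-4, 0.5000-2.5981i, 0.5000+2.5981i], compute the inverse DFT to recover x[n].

x[n] = (1/3) Σ(k=0 to 2) X[k] · e^(2πikn/3)

Computing each x[n]:
x[0] = -1
x[1] = 0
x[2] = -3

x = [-1, 0, -3]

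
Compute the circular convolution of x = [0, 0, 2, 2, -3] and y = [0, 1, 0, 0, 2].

(x ⊛ y)[n] = Σ(m=0 to 4) x[m] · y[(n-m) mod 5]

Computing each output sample:
(x ⊛ y)[0] = -3
(x ⊛ y)[1] = 4
(x ⊛ y)[2] = 4
(x ⊛ y)[3] = -4
(x ⊛ y)[4] = 2

x ⊛ y = [-3, 4, 4, -4, 2]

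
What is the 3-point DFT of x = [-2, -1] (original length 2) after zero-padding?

Original 2-point DFT: [-3, -1]
Zero-padded 3-point DFT provides frequency interpolation.

DFT_3([x, 0, ...]) = [-3, -1.5000+0.8660i, -1.5000-0.8660i]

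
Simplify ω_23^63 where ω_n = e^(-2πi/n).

Since ω_23^23 = 1, powers reduce modulo 23.
63 mod 23 = 17
So ω_23^63 = ω_23^17 = e^(-2πi·17/23)

ω_23^63 = ω_23^17 = -0.0682+0.9977i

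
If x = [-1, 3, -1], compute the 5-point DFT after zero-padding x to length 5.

Original 3-point DFT: [1, -2.0000-3.4641i, -2.0000+3.4641i]
Zero-padded 5-point DFT provides frequency interpolation.

DFT_5([x, 0, ...]) = [1, 0.7361-2.2654i, -3.7361-2.7144i, -3.7361+2.7144i, 0.7361+2.2654i]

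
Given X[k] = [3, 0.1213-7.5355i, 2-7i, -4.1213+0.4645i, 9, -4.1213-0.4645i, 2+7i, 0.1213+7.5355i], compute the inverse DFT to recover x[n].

x[n] = (1/8) Σ(k=0 to 7) X[k] · e^(2πikn/8)

Computing each x[n]:
x[0] = 1
x[1] = 3
x[2] = 3
x[3] = -2
x[4] = 3
x[5] = -1
x[6] = -1
x[7] = -3

x = [1, 3, 3, -2, 3, -1, -1, -3]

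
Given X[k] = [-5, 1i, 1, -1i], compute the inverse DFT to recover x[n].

x[n] = (1/4) Σ(k=0 to 3) X[k] · e^(2πikn/4)

Computing each x[n]:
x[0] = -1
x[1] = -2
x[2] = -1
x[3] = -1

x = [-1, -2, -1, -1]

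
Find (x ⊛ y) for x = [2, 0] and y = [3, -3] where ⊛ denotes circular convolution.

(x ⊛ y)[n] = Σ(m=0 to 1) x[m] · y[(n-m) mod 2]

Computing each output sample:
(x ⊛ y)[0] = 6
(x ⊛ y)[1] = -6

x ⊛ y = [6, -6]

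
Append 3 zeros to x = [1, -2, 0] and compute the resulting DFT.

Original 3-point DFT: [-1, 2.0000+1.7321i, 2.0000-1.7321i]
Zero-padded 6-point DFT provides frequency interpolation.

DFT_6([x, 0, ...]) = [-1, 1.7321i, 2.0000+1.7321i, 3, 2.0000-1.7321i, -1.7321i]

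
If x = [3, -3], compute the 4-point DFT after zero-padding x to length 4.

Original 2-point DFT: [0, 6]
Zero-padded 4-point DFT provides frequency interpolation.

DFT_4([x, 0, ...]) = [0, 3+3i, 6, 3-3i]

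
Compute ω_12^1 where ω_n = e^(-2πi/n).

ω_12^1 = e^(-2πi·1/12)
= cos(-2π·1/12) + i·sin(-2π·1/12)
= cos(-2π/12) + i·sin(-2π/12)

ω_12^1 = cos(-2π/12) + i·sin(-2π/12) = 0.8660-0.5000i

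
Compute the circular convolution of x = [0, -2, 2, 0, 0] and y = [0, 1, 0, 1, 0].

(x ⊛ y)[n] = Σ(m=0 to 4) x[m] · y[(n-m) mod 5]

Computing each output sample:
(x ⊛ y)[0] = 2
(x ⊛ y)[1] = 0
(x ⊛ y)[2] = -2
(x ⊛ y)[3] = 2
(x ⊛ y)[4] = -2

x ⊛ y = [2, 0, -2, 2, -2]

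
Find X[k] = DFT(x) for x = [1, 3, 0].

X[k] = Σ(n=0 to 2) x[n] · ω_3^(nk)
where ω_3 = e^(-2πi/3)

Computing each X[k]:
X[0] = 4
X[1] = -0.5000-2.5981i
X[2] = -0.5000+2.5981i

X = [4, -0.5000-2.5981i, -0.5000+2.5981i]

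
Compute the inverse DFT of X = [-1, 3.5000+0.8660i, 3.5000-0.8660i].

x[n] = (1/3) Σ(k=0 to 2) X[k] · e^(2πikn/3)

Computing each x[n]:
x[0] = 2
x[1] = -2
x[2] = -1

x = [2, -2, -1]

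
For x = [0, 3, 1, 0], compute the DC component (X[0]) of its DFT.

X[0] = Σ(n=0 to 3) x[n] · ω_4^0 = Σ x[n]
= (0) + (3) + (1) + (0)

X[0] = 4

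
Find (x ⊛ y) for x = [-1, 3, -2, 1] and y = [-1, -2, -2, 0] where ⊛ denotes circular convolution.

(x ⊛ y)[n] = Σ(m=0 to 3) x[m] · y[(n-m) mod 4]

Computing each output sample:
(x ⊛ y)[0] = 3
(x ⊛ y)[1] = -3
(x ⊛ y)[2] = -2
(x ⊛ y)[3] = -3

x ⊛ y = [3, -3, -2, -3]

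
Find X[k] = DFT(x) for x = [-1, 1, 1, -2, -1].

X[k] = Σ(n=0 to 4) x[n] · ω_5^(nk)
where ω_5 = e^(-2πi/5)

Computing each X[k]:
X[0] = -2
X[1] = -0.1910-3.6655i
X[2] = -1.3090+1.6776i
X[3] = -1.3090-1.6776i
X[4] = -0.1910+3.6655i

X = [-2, -0.1910-3.6655i, -1.3090+1.6776i, -1.3090-1.6776i, -0.1910+3.6655i]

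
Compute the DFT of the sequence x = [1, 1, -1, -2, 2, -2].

X[k] = Σ(n=0 to 5) x[n] · ω_6^(nk)
where ω_6 = e^(-2πi/6)

Computing each X[k]:
X[0] = -1
X[1] = 2
X[2] = -1.0000-5.1962i
X[3] = 5
X[4] = -1.0000+5.1962i
X[5] = 2

X = [-1, 2, -1.0000-5.1962i, 5, -1.0000+5.1962i, 2]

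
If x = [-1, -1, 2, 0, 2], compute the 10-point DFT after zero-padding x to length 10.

Original 5-point DFT: [2, -2.3090+1.6776i, -1.1910+3.6655i, -1.1910-3.6655i, -2.3090-1.6776i]
Zero-padded 10-point DFT provides frequency interpolation.

DFT_10([x, 0, ...]) = [2, -2.8090-2.4899i, -2.3090+1.6776i, -1.6910+0.2245i, -1.1910+3.6655i, 4, -1.1910-3.6655i, -1.6910-0.2245i, -2.3090-1.6776i, -2.8090+2.4899i]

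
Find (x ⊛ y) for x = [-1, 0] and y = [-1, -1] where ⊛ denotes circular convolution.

(x ⊛ y)[n] = Σ(m=0 to 1) x[m] · y[(n-m) mod 2]

Computing each output sample:
(x ⊛ y)[0] = 1
(x ⊛ y)[1] = 1

x ⊛ y = [1, 1]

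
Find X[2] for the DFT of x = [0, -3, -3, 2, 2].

X[2] = Σ(n=0 to 4) x[n] · ω_5^(2n) where ω_5 = e^(-2πi/5)
= (0)·ω_5^0 + (-3)·ω_5^2 + (-3)·ω_5^4 + (2)·ω_5^6 + (2)·ω_5^8

X[2] = 0.5000-1.8164i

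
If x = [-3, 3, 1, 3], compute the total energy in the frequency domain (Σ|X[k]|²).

Parseval: Σ|x[n]|² = (1/N)Σ|X[k]|², so Σ|X[k]|² = N·Σ|x[n]|² = 4·28.0000

Σ|X[k]|² = N·Σ|x[n]|² = 4·28.0000 = 112.0000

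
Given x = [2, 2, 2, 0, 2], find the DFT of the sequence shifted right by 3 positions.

Time shift by 3: X_shifted[k] = ω_5^(3k) · X[k]
Shifted x = [2, 0, 2, 2, 2]

DFT(x[n-3]) = [8, -0.6180+1.9021i, 1.6180+1.1756i, 1.6180-1.1756i, -0.6180-1.9021i]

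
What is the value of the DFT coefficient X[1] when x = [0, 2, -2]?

X[1] = Σ(n=0 to 2) x[n] · ω_3^(1n) where ω_3 = e^(-2πi/3)
= (0)·ω_3^0 + (2)·ω_3^1 + (-2)·ω_3^2

X[1] = -3.4641i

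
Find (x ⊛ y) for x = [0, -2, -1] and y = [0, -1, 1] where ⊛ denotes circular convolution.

(x ⊛ y)[n] = Σ(m=0 to 2) x[m] · y[(n-m) mod 3]

Computing each output sample:
(x ⊛ y)[0] = -1
(x ⊛ y)[1] = -1
(x ⊛ y)[2] = 2

x ⊛ y = [-1, -1, 2]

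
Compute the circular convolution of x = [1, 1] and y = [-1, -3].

(x ⊛ y)[n] = Σ(m=0 to 1) x[m] · y[(n-m) mod 2]

Computing each output sample:
(x ⊛ y)[0] = -4
(x ⊛ y)[1] = -4

x ⊛ y = [-4, -4]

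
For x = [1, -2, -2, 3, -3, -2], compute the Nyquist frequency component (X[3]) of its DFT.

X[3] = Σ(n=0 to 5) x[n] · ω_6^(3n) where ω_6 = e^(-2πi/6)
= (1)·ω_6^0 + (-2)·ω_6^3 + (-2)·ω_6^6 + (3)·ω_6^9 + (-3)·ω_6^12 + (-2)·ω_6^15

X[3] = -3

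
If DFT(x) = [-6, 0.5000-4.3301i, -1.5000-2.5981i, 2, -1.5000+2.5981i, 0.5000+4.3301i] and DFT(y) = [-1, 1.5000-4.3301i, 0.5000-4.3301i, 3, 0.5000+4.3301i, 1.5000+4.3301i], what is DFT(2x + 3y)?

By linearity: DFT(2x + 3y) = 2·DFT(x) + 3·DFT(y)
= 2·[-6, 0.5000-4.3301i, -1.5000-2.5981i, 2, -1.5000+2.5981i, 0.5000+4.3301i] + 3·[-1, 1.5000-4.3301i, 0.5000-4.3301i, 3, 0.5000+4.3301i, 1.5000+4.3301i]

Computing element-wise:
Z[0] = 2·(-6) + 3·(-1) = -15
Z[1] = 2·(0.5000-4.3301i) + 3·(1.5000-4.3301i) = 5.5000-21.6505i
Z[2] = 2·(-1.5000-2.5981i) + 3·(0.5000-4.3301i) = -1.5000-18.1865i
Z[3] = 2·(2) + 3·(3) = 13
Z[4] = 2·(-1.5000+2.5981i) + 3·(0.5000+4.3301i) = -1.5000+18.1865i
Z[5] = 2·(0.5000+4.3301i) + 3·(1.5000+4.3301i) = 5.5000+21.6505i

DFT(2x + 3y) = 2·X + 3·Y = [-15, 5.5000-21.6505i, -1.5000-18.1865i, 13, -1.5000+18.1865i, 5.5000+21.6505i]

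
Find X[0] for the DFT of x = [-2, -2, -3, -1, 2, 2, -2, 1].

X[0] = Σ(n=0 to 7) x[n] · ω_8^0 = Σ x[n]
= (-2) + (-2) + (-3) + (-1) + (2) + (2) + (-2) + (1)

X[0] = -5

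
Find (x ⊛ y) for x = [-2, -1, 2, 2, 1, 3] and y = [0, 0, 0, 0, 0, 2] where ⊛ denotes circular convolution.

(x ⊛ y)[n] = Σ(m=0 to 5) x[m] · y[(n-m) mod 6]

Computing each output sample:
(x ⊛ y)[0] = -2
(x ⊛ y)[1] = 4
(x ⊛ y)[2] = 4
(x ⊛ y)[3] = 2
(x ⊛ y)[4] = 6
(x ⊛ y)[5] = -4

x ⊛ y = [-2, 4, 4, 2, 6, -4]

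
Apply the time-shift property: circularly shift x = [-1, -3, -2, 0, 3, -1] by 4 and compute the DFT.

Time shift by 4: X_shifted[k] = ω_6^(4k) · X[k]
Shifted x = [-2, 0, 3, -1, -1, -3]

DFT(x[n-4]) = [-4, -3.5000-6.0622i, -2.5000+0.8660i, 4, -2.5000-0.8660i, -3.5000+6.0622i]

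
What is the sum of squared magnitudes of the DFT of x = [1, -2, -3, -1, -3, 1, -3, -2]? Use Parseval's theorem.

Parseval: Σ|x[n]|² = (1/N)Σ|X[k]|², so Σ|X[k]|² = N·Σ|x[n]|² = 8·38.0000

Σ|X[k]|² = N·Σ|x[n]|² = 8·38.0000 = 304.0000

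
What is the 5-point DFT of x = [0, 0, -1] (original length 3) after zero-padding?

Original 3-point DFT: [-1, 0.5000-0.8660i, 0.5000+0.8660i]
Zero-padded 5-point DFT provides frequency interpolation.

DFT_5([x, 0, ...]) = [-1, 0.8090+0.5878i, -0.3090-0.9511i, -0.3090+0.9511i, 0.8090-0.5878i]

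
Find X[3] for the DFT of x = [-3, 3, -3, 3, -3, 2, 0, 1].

X[3] = Σ(n=0 to 7) x[n] · ω_8^(3n) where ω_8 = e^(-2πi/8)
= (-3)·ω_8^0 + (3)·ω_8^3 + (-3)·ω_8^6 + (3)·ω_8^9 + (-3)·ω_8^12 + (2)·ω_8^15 + (0)·ω_8^18 + (1)·ω_8^21

X[3] = 0.7071-5.1213i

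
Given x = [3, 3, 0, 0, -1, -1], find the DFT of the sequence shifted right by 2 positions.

Time shift by 2: X_shifted[k] = ω_6^(2k) · X[k]
Shifted x = [-1, -1, 3, 3, 0, 0]

DFT(x[n-2]) = [4, -6.0000-1.7321i, 1.0000+3.4641i, 0, 1.0000-3.4641i, -6.0000+1.7321i]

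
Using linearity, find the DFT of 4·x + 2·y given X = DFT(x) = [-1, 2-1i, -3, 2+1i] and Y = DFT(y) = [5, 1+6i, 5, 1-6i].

By linearity: DFT(4x + 2y) = 4·DFT(x) + 2·DFT(y)
= 4·[-1, 2-1i, -3, 2+1i] + 2·[5, 1+6i, 5, 1-6i]

Computing element-wise:
Z[0] = 4·(-1) + 2·(5) = 6
Z[1] = 4·(2-1i) + 2·(1+6i) = 10+8i
Z[2] = 4·(-3) + 2·(5) = -2
Z[3] = 4·(2+1i) + 2·(1-6i) = 10-8i

DFT(4x + 2y) = 4·X + 2·Y = [6, 10+8i, -2, 10-8i]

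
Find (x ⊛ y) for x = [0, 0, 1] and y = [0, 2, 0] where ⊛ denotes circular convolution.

(x ⊛ y)[n] = Σ(m=0 to 2) x[m] · y[(n-m) mod 3]

Computing each output sample:
(x ⊛ y)[0] = 2
(x ⊛ y)[1] = 0
(x ⊛ y)[2] = 0

x ⊛ y = [2, 0, 0]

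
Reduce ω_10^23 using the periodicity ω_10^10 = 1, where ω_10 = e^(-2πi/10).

Since ω_10^10 = 1, powers reduce modulo 10.
23 mod 10 = 3
So ω_10^23 = ω_10^3 = e^(-2πi·3/10)

ω_10^23 = ω_10^3 = -0.3090-0.9511i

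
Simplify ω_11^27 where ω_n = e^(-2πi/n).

Since ω_11^11 = 1, powers reduce modulo 11.
27 mod 11 = 5
So ω_11^27 = ω_11^5 = e^(-2πi·5/11)

ω_11^27 = ω_11^5 = -0.9595-0.2817i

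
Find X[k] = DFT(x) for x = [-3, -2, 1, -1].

X[k] = Σ(n=0 to 3) x[n] · ω_4^(nk)
where ω_4 = e^(-2πi/4)

Computing each X[k]:
X[0] = -5
X[1] = -4+1i
X[2] = 1
X[3] = -4-1i

X = [-5, -4+1i, 1, -4-1i]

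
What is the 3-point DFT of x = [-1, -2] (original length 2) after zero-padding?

Original 2-point DFT: [-3, 1]
Zero-padded 3-point DFT provides frequency interpolation.

DFT_3([x, 0, ...]) = [-3, 1.7321i, -1.7321i]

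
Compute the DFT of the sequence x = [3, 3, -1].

X[k] = Σ(n=0 to 2) x[n] · ω_3^(nk)
where ω_3 = e^(-2πi/3)

Computing each X[k]:
X[0] = 5
X[1] = 2.0000-3.4641i
X[2] = 2.0000+3.4641i

X = [5, 2.0000-3.4641i, 2.0000+3.4641i]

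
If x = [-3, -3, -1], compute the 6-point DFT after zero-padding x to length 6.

Original 3-point DFT: [-7, -1.0000+1.7321i, -1.0000-1.7321i]
Zero-padded 6-point DFT provides frequency interpolation.

DFT_6([x, 0, ...]) = [-7, -4.0000+3.4641i, -1.0000+1.7321i, -1, -1.0000-1.7321i, -4.0000-3.4641i]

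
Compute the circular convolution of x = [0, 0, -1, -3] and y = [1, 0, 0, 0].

(x ⊛ y)[n] = Σ(m=0 to 3) x[m] · y[(n-m) mod 4]

Computing each output sample:
(x ⊛ y)[0] = 0
(x ⊛ y)[1] = 0
(x ⊛ y)[2] = -1
(x ⊛ y)[3] = -3

x ⊛ y = [0, 0, -1, -3]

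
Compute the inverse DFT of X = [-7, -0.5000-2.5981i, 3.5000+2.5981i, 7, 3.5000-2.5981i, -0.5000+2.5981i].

x[n] = (1/6) Σ(k=0 to 5) X[k] · e^(2πikn/6)

Computing each x[n]:
x[0] = 1
x[1] = -3
x[2] = 1
x[3] = -1
x[4] = -2
x[5] = -3

x = [1, -3, 1, -1, -2, -3]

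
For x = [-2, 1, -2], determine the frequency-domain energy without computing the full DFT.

Parseval: Σ|x[n]|² = (1/N)Σ|X[k]|², so Σ|X[k]|² = N·Σ|x[n]|² = 3·9.0000

Σ|X[k]|² = N·Σ|x[n]|² = 3·9.0000 = 27.0000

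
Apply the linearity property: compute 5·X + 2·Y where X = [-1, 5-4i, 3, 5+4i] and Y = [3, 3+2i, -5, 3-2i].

By linearity: DFT(5x + 2y) = 5·DFT(x) + 2·DFT(y)
= 5·[-1, 5-4i, 3, 5+4i] + 2·[3, 3+2i, -5, 3-2i]

Computing element-wise:
Z[0] = 5·(-1) + 2·(3) = 1
Z[1] = 5·(5-4i) + 2·(3+2i) = 31-16i
Z[2] = 5·(3) + 2·(-5) = 5
Z[3] = 5·(5+4i) + 2·(3-2i) = 31+16i

DFT(5x + 2y) = 5·X + 2·Y = [1, 31-16i, 5, 31+16i]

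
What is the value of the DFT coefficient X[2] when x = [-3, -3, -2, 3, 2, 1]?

X[2] = Σ(n=0 to 5) x[n] · ω_6^(2n) where ω_6 = e^(-2πi/6)
= (-3)·ω_6^0 + (-3)·ω_6^2 + (-2)·ω_6^4 + (3)·ω_6^6 + (2)·ω_6^8 + (1)·ω_6^10

X[2] = 1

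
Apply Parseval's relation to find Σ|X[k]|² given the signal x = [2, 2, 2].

Parseval: Σ|x[n]|² = (1/N)Σ|X[k]|², so Σ|X[k]|² = N·Σ|x[n]|² = 3·12.0000

Σ|X[k]|² = N·Σ|x[n]|² = 3·12.0000 = 36.0000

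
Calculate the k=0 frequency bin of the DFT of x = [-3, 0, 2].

X[0] = Σ(n=0 to 2) x[n] · ω_3^0 = Σ x[n]
= (-3) + (0) + (2)

X[0] = -1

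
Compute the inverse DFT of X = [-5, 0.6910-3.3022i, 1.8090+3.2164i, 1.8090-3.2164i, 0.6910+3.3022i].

x[n] = (1/5) Σ(k=0 to 4) X[k] · e^(2πikn/5)

Computing each x[n]:
x[0] = 0
x[1] = -1
x[2] = 1
x[3] = -3
x[4] = -2

x = [0, -1, 1, -3, -2]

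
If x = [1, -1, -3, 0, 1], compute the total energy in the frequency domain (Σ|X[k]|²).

Parseval: Σ|x[n]|² = (1/N)Σ|X[k]|², so Σ|X[k]|² = N·Σ|x[n]|² = 5·12.0000

Σ|X[k]|² = N·Σ|x[n]|² = 5·12.0000 = 60.0000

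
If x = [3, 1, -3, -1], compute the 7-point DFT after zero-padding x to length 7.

Original 4-point DFT: [0, 6-2i, 0, 6+2i]
Zero-padded 7-point DFT provides frequency interpolation.

DFT_7([x, 0, ...]) = [0, 5.1920+2.5768i, 4.8569-3.0584i, 0.4511-1.8045i, 0.4511+1.8045i, 4.8569+3.0584i, 5.1920-2.5768i]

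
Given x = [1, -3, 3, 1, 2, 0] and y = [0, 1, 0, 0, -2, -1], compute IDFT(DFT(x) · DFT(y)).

(x ⊛ y)[n] = Σ(m=0 to 5) x[m] · y[(n-m) mod 6]

Computing each output sample:
(x ⊛ y)[0] = -3
(x ⊛ y)[1] = -4
(x ⊛ y)[2] = -8
(x ⊛ y)[3] = 1
(x ⊛ y)[4] = -1
(x ⊛ y)[5] = 7

x ⊛ y = [-3, -4, -8, 1, -1, 7]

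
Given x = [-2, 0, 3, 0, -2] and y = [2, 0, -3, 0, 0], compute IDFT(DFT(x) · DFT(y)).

(x ⊛ y)[n] = Σ(m=0 to 4) x[m] · y[(n-m) mod 5]

Computing each output sample:
(x ⊛ y)[0] = -4
(x ⊛ y)[1] = 6
(x ⊛ y)[2] = 12
(x ⊛ y)[3] = 0
(x ⊛ y)[4] = -13

x ⊛ y = [-4, 6, 12, 0, -13]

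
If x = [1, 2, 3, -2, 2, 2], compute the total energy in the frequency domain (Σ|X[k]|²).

Parseval: Σ|x[n]|² = (1/N)Σ|X[k]|², so Σ|X[k]|² = N·Σ|x[n]|² = 6·26.0000

Σ|X[k]|² = N·Σ|x[n]|² = 6·26.0000 = 156.0000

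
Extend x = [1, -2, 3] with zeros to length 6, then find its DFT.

Original 3-point DFT: [2, 0.5000+4.3301i, 0.5000-4.3301i]
Zero-padded 6-point DFT provides frequency interpolation.

DFT_6([x, 0, ...]) = [2, -1.5000-0.8660i, 0.5000+4.3301i, 6, 0.5000-4.3301i, -1.5000+0.8660i]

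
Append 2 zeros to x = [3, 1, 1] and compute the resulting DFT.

Original 3-point DFT: [5, 2, 2]
Zero-padded 5-point DFT provides frequency interpolation.

DFT_5([x, 0, ...]) = [5, 2.5000-1.5388i, 2.5000+0.3633i, 2.5000-0.3633i, 2.5000+1.5388i]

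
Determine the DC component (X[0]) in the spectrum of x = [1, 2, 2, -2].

X[0] = Σ(n=0 to 3) x[n] · ω_4^0 = Σ x[n]
= (1) + (2) + (2) + (-2)

X[0] = 3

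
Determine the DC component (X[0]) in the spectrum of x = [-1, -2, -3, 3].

X[0] = Σ(n=0 to 3) x[n] · ω_4^0 = Σ x[n]
= (-1) + (-2) + (-3) + (3)

X[0] = -3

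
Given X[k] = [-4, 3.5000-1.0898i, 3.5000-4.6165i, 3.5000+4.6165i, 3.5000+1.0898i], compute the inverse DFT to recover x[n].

x[n] = (1/5) Σ(k=0 to 4) X[k] · e^(2πikn/5)

Computing each x[n]:
x[0] = 2
x[1] = 0
x[2] = -3
x[3] = 0
x[4] = -3

x = [2, 0, -3, 0, -3]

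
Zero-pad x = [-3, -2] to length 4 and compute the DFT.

Original 2-point DFT: [-5, -1]
Zero-padded 4-point DFT provides frequency interpolation.

DFT_4([x, 0, ...]) = [-5, -3+2i, -1, -3-2i]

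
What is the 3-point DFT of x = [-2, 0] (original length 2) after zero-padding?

Original 2-point DFT: [-2, -2]
Zero-padded 3-point DFT provides frequency interpolation.

DFT_3([x, 0, ...]) = [-2, -2, -2]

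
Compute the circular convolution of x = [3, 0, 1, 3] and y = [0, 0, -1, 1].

(x ⊛ y)[n] = Σ(m=0 to 3) x[m] · y[(n-m) mod 4]

Computing each output sample:
(x ⊛ y)[0] = -1
(x ⊛ y)[1] = -2
(x ⊛ y)[2] = 0
(x ⊛ y)[3] = 3

x ⊛ y = [-1, -2, 0, 3]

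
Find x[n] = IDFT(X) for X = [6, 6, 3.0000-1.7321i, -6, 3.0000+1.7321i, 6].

x[n] = (1/6) Σ(k=0 to 5) X[k] · e^(2πikn/6)

Computing each x[n]:
x[0] = 3
x[1] = 3
x[2] = -2
x[3] = 1
x[4] = -1
x[5] = 2

x = [3, 3, -2, 1, -1, 2]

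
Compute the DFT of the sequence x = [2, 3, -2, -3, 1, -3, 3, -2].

X[k] = Σ(n=0 to 7) x[n] · ω_8^(nk)
where ω_8 = e^(-2πi/8)

Computing each X[k]:
X[0] = -1
X[1] = 5.9497+1.4645i
X[2] = 2-5i
X[3] = -3.9497-8.5355i
X[4] = 9
X[5] = -3.9497+8.5355i
X[6] = 2+5i
X[7] = 5.9497-1.4645i

X = [-1, 5.9497+1.4645i, 2-5i, -3.9497-8.5355i, 9, -3.9497+8.5355i, 2+5i, 5.9497-1.4645i]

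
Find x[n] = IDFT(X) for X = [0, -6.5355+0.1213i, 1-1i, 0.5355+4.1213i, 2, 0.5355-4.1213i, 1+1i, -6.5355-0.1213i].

x[n] = (1/8) Σ(k=0 to 7) X[k] · e^(2πikn/8)

Computing each x[n]:
x[0] = -1
x[1] = -2
x[2] = 1
x[3] = 0
x[4] = 2
x[5] = 2
x[6] = -1
x[7] = -1

x = [-1, -2, 1, 0, 2, 2, -1, -1]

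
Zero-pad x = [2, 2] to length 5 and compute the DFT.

Original 2-point DFT: [4, 0]
Zero-padded 5-point DFT provides frequency interpolation.

DFT_5([x, 0, ...]) = [4, 2.6180-1.9021i, 0.3820-1.1756i, 0.3820+1.1756i, 2.6180+1.9021i]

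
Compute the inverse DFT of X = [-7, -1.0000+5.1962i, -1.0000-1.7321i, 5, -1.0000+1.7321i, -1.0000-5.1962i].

x[n] = (1/6) Σ(k=0 to 5) X[k] · e^(2πikn/6)

Computing each x[n]:
x[0] = -1
x[1] = -3
x[2] = -2
x[3] = -2
x[4] = 2
x[5] = -1

x = [-1, -3, -2, -2, 2, -1]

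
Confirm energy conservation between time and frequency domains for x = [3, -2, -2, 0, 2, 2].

Time domain:
Σ|x[n]|² = |3|² + |-2|² + |-2|² + |0|² + |2|² + |2|² = 25.0000

Frequency domain:
(1/6)Σ|X[k]|² = (1/6)(|3|² + |3.0000+6.9282i|² + |3|² + |3|² + |3|² + |3.0000-6.9282i|²) = (1/6)·150.0000 = 25.0000

Both sides agree, confirming Parseval's theorem.

Σ|x[n]|² = (1/N)Σ|X[k]|² = 25.0000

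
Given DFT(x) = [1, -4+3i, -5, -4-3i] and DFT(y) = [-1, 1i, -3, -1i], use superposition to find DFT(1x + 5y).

By linearity: DFT(1x + 5y) = 1·DFT(x) + 5·DFT(y)
= 1·[1, -4+3i, -5, -4-3i] + 5·[-1, 1i, -3, -1i]

Computing element-wise:
Z[0] = 1·(1) + 5·(-1) = -4
Z[1] = 1·(-4+3i) + 5·(1i) = -4+8i
Z[2] = 1·(-5) + 5·(-3) = -20
Z[3] = 1·(-4-3i) + 5·(-1i) = -4-8i

DFT(1x + 5y) = 1·X + 5·Y = [-4, -4+8i, -20, -4-8i]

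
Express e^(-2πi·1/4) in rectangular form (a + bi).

ω_4^1 = e^(-2πi·1/4)
= cos(-2π·1/4) + i·sin(-2π·1/4)
= cos(-2π/4) + i·sin(-2π/4)

ω_4^1 = cos(-2π/4) + i·sin(-2π/4) = -1i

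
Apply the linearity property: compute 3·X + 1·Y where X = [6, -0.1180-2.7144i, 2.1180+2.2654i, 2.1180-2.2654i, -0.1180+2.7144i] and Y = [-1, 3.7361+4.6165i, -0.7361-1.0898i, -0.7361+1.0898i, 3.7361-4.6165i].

By linearity: DFT(3x + 1y) = 3·DFT(x) + 1·DFT(y)
= 3·[6, -0.1180-2.7144i, 2.1180+2.2654i, 2.1180-2.2654i, -0.1180+2.7144i] + 1·[-1, 3.7361+4.6165i, -0.7361-1.0898i, -0.7361+1.0898i, 3.7361-4.6165i]

Computing element-wise:
Z[0] = 3·(6) + 1·(-1) = 17
Z[1] = 3·(-0.1180-2.7144i) + 1·(3.7361+4.6165i) = 3.3821-3.5267i
Z[2] = 3·(2.1180+2.2654i) + 1·(-0.7361-1.0898i) = 5.6179+5.7064i
Z[3] = 3·(2.1180-2.2654i) + 1·(-0.7361+1.0898i) = 5.6179-5.7064i
Z[4] = 3·(-0.1180+2.7144i) + 1·(3.7361-4.6165i) = 3.3821+3.5267i

DFT(3x + 1y) = 3·X + 1·Y = [17, 3.3821-3.5267i, 5.6179+5.7064i, 5.6179-5.7064i, 3.3821+3.5267i]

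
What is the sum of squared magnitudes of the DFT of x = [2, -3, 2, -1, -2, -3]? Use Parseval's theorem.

Parseval: Σ|x[n]|² = (1/N)Σ|X[k]|², so Σ|X[k]|² = N·Σ|x[n]|² = 6·31.0000

Σ|X[k]|² = N·Σ|x[n]|² = 6·31.0000 = 186.0000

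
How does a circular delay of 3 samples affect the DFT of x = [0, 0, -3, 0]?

Time shift by 3: X_shifted[k] = ω_4^(3k) · X[k]
Shifted x = [0, -3, 0, 0]

DFT(x[n-3]) = [-3, 3i, 3, -3i]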